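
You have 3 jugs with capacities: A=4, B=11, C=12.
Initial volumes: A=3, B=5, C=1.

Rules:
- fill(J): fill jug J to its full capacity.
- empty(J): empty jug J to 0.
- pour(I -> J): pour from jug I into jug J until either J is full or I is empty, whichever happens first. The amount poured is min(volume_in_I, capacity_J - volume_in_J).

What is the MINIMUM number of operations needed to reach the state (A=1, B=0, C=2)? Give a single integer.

Answer: 7

Derivation:
BFS from (A=3, B=5, C=1). One shortest path:
  1. empty(A) -> (A=0 B=5 C=1)
  2. pour(B -> A) -> (A=4 B=1 C=1)
  3. empty(A) -> (A=0 B=1 C=1)
  4. pour(C -> A) -> (A=1 B=1 C=0)
  5. fill(C) -> (A=1 B=1 C=12)
  6. pour(C -> B) -> (A=1 B=11 C=2)
  7. empty(B) -> (A=1 B=0 C=2)
Reached target in 7 moves.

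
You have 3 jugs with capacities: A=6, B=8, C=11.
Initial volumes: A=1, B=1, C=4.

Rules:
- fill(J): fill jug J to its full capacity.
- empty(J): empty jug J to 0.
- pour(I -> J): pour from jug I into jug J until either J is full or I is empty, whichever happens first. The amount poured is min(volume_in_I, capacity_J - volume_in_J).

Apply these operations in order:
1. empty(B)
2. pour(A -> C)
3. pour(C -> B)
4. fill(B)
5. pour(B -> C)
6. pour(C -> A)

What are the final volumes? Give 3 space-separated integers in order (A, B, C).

Answer: 6 0 2

Derivation:
Step 1: empty(B) -> (A=1 B=0 C=4)
Step 2: pour(A -> C) -> (A=0 B=0 C=5)
Step 3: pour(C -> B) -> (A=0 B=5 C=0)
Step 4: fill(B) -> (A=0 B=8 C=0)
Step 5: pour(B -> C) -> (A=0 B=0 C=8)
Step 6: pour(C -> A) -> (A=6 B=0 C=2)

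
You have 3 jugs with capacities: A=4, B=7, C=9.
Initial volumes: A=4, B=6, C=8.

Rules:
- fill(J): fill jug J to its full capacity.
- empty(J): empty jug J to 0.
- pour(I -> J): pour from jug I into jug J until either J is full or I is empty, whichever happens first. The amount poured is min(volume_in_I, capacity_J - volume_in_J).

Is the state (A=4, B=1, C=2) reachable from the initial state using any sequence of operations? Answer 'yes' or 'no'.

BFS from (A=4, B=6, C=8):
  1. empty(C) -> (A=4 B=6 C=0)
  2. pour(B -> C) -> (A=4 B=0 C=6)
  3. pour(A -> C) -> (A=1 B=0 C=9)
  4. pour(C -> B) -> (A=1 B=7 C=2)
  5. empty(B) -> (A=1 B=0 C=2)
  6. pour(A -> B) -> (A=0 B=1 C=2)
  7. fill(A) -> (A=4 B=1 C=2)
Target reached → yes.

Answer: yes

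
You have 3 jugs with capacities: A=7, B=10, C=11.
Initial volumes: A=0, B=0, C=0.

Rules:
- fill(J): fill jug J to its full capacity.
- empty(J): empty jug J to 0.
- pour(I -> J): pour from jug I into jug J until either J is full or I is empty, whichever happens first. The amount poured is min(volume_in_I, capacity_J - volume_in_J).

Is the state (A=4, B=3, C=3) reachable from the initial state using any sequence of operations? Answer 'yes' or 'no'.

BFS explored all 516 reachable states.
Reachable set includes: (0,0,0), (0,0,1), (0,0,2), (0,0,3), (0,0,4), (0,0,5), (0,0,6), (0,0,7), (0,0,8), (0,0,9), (0,0,10), (0,0,11) ...
Target (A=4, B=3, C=3) not in reachable set → no.

Answer: no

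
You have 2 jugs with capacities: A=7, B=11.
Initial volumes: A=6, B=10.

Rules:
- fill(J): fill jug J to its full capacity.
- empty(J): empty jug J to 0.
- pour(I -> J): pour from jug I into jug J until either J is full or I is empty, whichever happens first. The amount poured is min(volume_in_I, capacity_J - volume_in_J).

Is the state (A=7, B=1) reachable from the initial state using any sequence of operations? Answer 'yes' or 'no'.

Answer: yes

Derivation:
BFS from (A=6, B=10):
  1. pour(A -> B) -> (A=5 B=11)
  2. empty(B) -> (A=5 B=0)
  3. pour(A -> B) -> (A=0 B=5)
  4. fill(A) -> (A=7 B=5)
  5. pour(A -> B) -> (A=1 B=11)
  6. empty(B) -> (A=1 B=0)
  7. pour(A -> B) -> (A=0 B=1)
  8. fill(A) -> (A=7 B=1)
Target reached → yes.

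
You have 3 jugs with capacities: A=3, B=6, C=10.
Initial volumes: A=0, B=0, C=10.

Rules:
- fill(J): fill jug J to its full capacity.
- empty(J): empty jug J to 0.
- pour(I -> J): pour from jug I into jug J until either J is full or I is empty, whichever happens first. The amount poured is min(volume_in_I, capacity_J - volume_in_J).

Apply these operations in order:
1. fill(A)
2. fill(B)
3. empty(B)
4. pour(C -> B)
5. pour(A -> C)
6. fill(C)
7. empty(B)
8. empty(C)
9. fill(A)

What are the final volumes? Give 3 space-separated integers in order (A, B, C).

Step 1: fill(A) -> (A=3 B=0 C=10)
Step 2: fill(B) -> (A=3 B=6 C=10)
Step 3: empty(B) -> (A=3 B=0 C=10)
Step 4: pour(C -> B) -> (A=3 B=6 C=4)
Step 5: pour(A -> C) -> (A=0 B=6 C=7)
Step 6: fill(C) -> (A=0 B=6 C=10)
Step 7: empty(B) -> (A=0 B=0 C=10)
Step 8: empty(C) -> (A=0 B=0 C=0)
Step 9: fill(A) -> (A=3 B=0 C=0)

Answer: 3 0 0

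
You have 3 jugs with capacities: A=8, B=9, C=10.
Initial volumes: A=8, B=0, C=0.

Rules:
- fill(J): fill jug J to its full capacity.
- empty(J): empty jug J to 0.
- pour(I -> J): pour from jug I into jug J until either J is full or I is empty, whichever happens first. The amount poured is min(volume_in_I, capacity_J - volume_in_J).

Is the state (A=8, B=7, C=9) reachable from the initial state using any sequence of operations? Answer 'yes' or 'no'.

BFS from (A=8, B=0, C=0):
  1. pour(A -> B) -> (A=0 B=8 C=0)
  2. fill(A) -> (A=8 B=8 C=0)
  3. pour(A -> B) -> (A=7 B=9 C=0)
  4. pour(B -> C) -> (A=7 B=0 C=9)
  5. pour(A -> B) -> (A=0 B=7 C=9)
  6. fill(A) -> (A=8 B=7 C=9)
Target reached → yes.

Answer: yes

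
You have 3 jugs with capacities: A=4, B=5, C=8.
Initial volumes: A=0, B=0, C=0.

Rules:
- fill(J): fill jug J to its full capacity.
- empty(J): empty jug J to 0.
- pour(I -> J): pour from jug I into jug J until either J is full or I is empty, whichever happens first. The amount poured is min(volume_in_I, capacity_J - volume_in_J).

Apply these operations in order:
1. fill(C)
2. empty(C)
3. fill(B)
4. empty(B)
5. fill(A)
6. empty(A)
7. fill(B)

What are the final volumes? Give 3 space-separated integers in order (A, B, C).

Step 1: fill(C) -> (A=0 B=0 C=8)
Step 2: empty(C) -> (A=0 B=0 C=0)
Step 3: fill(B) -> (A=0 B=5 C=0)
Step 4: empty(B) -> (A=0 B=0 C=0)
Step 5: fill(A) -> (A=4 B=0 C=0)
Step 6: empty(A) -> (A=0 B=0 C=0)
Step 7: fill(B) -> (A=0 B=5 C=0)

Answer: 0 5 0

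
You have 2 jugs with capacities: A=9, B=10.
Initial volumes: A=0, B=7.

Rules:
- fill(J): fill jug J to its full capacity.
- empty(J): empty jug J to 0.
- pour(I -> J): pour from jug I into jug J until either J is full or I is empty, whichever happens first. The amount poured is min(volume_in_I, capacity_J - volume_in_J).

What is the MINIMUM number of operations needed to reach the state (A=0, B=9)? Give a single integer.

BFS from (A=0, B=7). One shortest path:
  1. fill(A) -> (A=9 B=7)
  2. empty(B) -> (A=9 B=0)
  3. pour(A -> B) -> (A=0 B=9)
Reached target in 3 moves.

Answer: 3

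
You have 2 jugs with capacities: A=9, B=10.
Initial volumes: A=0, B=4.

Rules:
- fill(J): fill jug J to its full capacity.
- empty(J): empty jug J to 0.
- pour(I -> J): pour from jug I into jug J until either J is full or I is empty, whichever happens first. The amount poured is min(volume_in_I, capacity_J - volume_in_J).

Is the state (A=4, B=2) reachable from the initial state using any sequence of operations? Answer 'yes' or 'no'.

Answer: no

Derivation:
BFS explored all 38 reachable states.
Reachable set includes: (0,0), (0,1), (0,2), (0,3), (0,4), (0,5), (0,6), (0,7), (0,8), (0,9), (0,10), (1,0) ...
Target (A=4, B=2) not in reachable set → no.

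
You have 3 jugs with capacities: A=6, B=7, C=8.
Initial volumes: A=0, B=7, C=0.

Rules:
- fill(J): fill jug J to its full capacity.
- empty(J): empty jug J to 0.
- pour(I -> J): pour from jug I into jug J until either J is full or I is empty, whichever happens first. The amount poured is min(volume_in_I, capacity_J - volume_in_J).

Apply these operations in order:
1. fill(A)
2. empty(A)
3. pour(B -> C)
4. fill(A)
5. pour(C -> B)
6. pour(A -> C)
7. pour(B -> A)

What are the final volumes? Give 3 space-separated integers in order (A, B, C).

Step 1: fill(A) -> (A=6 B=7 C=0)
Step 2: empty(A) -> (A=0 B=7 C=0)
Step 3: pour(B -> C) -> (A=0 B=0 C=7)
Step 4: fill(A) -> (A=6 B=0 C=7)
Step 5: pour(C -> B) -> (A=6 B=7 C=0)
Step 6: pour(A -> C) -> (A=0 B=7 C=6)
Step 7: pour(B -> A) -> (A=6 B=1 C=6)

Answer: 6 1 6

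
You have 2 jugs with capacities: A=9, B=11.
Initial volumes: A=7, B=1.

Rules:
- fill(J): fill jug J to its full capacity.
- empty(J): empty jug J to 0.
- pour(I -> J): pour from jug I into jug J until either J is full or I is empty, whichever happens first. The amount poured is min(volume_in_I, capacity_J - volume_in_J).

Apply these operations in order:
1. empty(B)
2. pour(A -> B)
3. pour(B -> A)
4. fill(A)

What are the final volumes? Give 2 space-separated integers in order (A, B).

Answer: 9 0

Derivation:
Step 1: empty(B) -> (A=7 B=0)
Step 2: pour(A -> B) -> (A=0 B=7)
Step 3: pour(B -> A) -> (A=7 B=0)
Step 4: fill(A) -> (A=9 B=0)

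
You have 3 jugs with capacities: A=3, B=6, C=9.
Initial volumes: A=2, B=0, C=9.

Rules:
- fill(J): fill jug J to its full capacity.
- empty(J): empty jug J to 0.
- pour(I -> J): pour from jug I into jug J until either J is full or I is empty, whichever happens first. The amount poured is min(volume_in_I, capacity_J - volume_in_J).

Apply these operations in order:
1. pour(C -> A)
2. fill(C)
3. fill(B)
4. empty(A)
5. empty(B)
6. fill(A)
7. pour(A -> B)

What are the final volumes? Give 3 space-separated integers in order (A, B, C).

Step 1: pour(C -> A) -> (A=3 B=0 C=8)
Step 2: fill(C) -> (A=3 B=0 C=9)
Step 3: fill(B) -> (A=3 B=6 C=9)
Step 4: empty(A) -> (A=0 B=6 C=9)
Step 5: empty(B) -> (A=0 B=0 C=9)
Step 6: fill(A) -> (A=3 B=0 C=9)
Step 7: pour(A -> B) -> (A=0 B=3 C=9)

Answer: 0 3 9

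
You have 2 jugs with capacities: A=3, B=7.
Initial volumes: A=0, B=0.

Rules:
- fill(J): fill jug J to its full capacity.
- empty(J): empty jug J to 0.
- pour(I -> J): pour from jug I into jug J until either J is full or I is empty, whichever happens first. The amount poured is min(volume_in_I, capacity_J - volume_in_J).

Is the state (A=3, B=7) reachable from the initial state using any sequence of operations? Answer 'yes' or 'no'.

Answer: yes

Derivation:
BFS from (A=0, B=0):
  1. fill(A) -> (A=3 B=0)
  2. fill(B) -> (A=3 B=7)
Target reached → yes.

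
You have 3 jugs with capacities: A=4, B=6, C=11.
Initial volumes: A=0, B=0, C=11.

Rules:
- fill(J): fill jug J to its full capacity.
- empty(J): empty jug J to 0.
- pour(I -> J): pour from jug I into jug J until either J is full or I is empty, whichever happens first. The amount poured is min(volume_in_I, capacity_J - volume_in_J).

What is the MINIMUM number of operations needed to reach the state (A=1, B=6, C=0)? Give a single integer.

Answer: 4

Derivation:
BFS from (A=0, B=0, C=11). One shortest path:
  1. pour(C -> A) -> (A=4 B=0 C=7)
  2. empty(A) -> (A=0 B=0 C=7)
  3. pour(C -> B) -> (A=0 B=6 C=1)
  4. pour(C -> A) -> (A=1 B=6 C=0)
Reached target in 4 moves.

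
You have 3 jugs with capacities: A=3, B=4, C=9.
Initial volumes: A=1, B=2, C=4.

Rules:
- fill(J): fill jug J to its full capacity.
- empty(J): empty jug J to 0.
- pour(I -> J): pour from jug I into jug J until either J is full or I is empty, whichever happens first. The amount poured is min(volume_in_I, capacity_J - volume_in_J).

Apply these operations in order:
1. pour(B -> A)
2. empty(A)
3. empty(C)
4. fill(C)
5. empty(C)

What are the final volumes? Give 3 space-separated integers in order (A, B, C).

Answer: 0 0 0

Derivation:
Step 1: pour(B -> A) -> (A=3 B=0 C=4)
Step 2: empty(A) -> (A=0 B=0 C=4)
Step 3: empty(C) -> (A=0 B=0 C=0)
Step 4: fill(C) -> (A=0 B=0 C=9)
Step 5: empty(C) -> (A=0 B=0 C=0)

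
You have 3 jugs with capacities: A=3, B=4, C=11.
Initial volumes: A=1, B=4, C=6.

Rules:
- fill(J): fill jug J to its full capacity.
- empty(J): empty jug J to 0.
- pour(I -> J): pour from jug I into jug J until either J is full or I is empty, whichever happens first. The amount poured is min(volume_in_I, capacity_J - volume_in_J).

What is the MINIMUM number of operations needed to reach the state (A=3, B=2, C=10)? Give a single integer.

Answer: 3

Derivation:
BFS from (A=1, B=4, C=6). One shortest path:
  1. pour(B -> C) -> (A=1 B=0 C=10)
  2. fill(B) -> (A=1 B=4 C=10)
  3. pour(B -> A) -> (A=3 B=2 C=10)
Reached target in 3 moves.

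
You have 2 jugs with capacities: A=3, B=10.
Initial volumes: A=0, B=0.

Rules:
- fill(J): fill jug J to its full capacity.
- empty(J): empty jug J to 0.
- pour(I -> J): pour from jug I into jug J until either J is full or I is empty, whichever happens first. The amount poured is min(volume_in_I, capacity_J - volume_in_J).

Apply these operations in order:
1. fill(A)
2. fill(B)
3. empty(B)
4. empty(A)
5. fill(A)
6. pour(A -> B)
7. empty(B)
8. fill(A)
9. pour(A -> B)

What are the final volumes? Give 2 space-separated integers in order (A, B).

Answer: 0 3

Derivation:
Step 1: fill(A) -> (A=3 B=0)
Step 2: fill(B) -> (A=3 B=10)
Step 3: empty(B) -> (A=3 B=0)
Step 4: empty(A) -> (A=0 B=0)
Step 5: fill(A) -> (A=3 B=0)
Step 6: pour(A -> B) -> (A=0 B=3)
Step 7: empty(B) -> (A=0 B=0)
Step 8: fill(A) -> (A=3 B=0)
Step 9: pour(A -> B) -> (A=0 B=3)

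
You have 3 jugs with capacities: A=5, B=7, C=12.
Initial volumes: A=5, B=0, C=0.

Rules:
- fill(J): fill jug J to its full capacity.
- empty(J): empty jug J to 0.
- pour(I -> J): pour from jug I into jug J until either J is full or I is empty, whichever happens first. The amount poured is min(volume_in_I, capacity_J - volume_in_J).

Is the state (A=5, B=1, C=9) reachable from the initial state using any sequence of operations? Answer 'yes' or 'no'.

BFS from (A=5, B=0, C=0):
  1. pour(A -> B) -> (A=0 B=5 C=0)
  2. fill(A) -> (A=5 B=5 C=0)
  3. pour(A -> B) -> (A=3 B=7 C=0)
  4. pour(B -> C) -> (A=3 B=0 C=7)
  5. pour(A -> B) -> (A=0 B=3 C=7)
  6. pour(C -> A) -> (A=5 B=3 C=2)
  7. pour(A -> B) -> (A=1 B=7 C=2)
  8. pour(B -> C) -> (A=1 B=0 C=9)
  9. pour(A -> B) -> (A=0 B=1 C=9)
  10. fill(A) -> (A=5 B=1 C=9)
Target reached → yes.

Answer: yes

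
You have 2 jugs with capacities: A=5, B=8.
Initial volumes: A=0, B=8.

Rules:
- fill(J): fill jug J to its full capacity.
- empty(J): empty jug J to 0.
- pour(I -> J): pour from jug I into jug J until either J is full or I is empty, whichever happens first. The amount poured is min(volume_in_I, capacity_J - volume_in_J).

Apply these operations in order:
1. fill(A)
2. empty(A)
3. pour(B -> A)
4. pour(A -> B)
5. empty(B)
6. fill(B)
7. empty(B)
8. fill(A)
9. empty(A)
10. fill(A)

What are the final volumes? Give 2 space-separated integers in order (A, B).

Answer: 5 0

Derivation:
Step 1: fill(A) -> (A=5 B=8)
Step 2: empty(A) -> (A=0 B=8)
Step 3: pour(B -> A) -> (A=5 B=3)
Step 4: pour(A -> B) -> (A=0 B=8)
Step 5: empty(B) -> (A=0 B=0)
Step 6: fill(B) -> (A=0 B=8)
Step 7: empty(B) -> (A=0 B=0)
Step 8: fill(A) -> (A=5 B=0)
Step 9: empty(A) -> (A=0 B=0)
Step 10: fill(A) -> (A=5 B=0)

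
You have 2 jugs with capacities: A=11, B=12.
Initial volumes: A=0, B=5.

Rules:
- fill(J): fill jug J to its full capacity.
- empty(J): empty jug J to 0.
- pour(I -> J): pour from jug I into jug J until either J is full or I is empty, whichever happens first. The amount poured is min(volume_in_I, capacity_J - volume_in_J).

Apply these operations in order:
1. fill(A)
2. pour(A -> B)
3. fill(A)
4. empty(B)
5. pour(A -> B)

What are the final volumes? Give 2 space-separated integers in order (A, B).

Answer: 0 11

Derivation:
Step 1: fill(A) -> (A=11 B=5)
Step 2: pour(A -> B) -> (A=4 B=12)
Step 3: fill(A) -> (A=11 B=12)
Step 4: empty(B) -> (A=11 B=0)
Step 5: pour(A -> B) -> (A=0 B=11)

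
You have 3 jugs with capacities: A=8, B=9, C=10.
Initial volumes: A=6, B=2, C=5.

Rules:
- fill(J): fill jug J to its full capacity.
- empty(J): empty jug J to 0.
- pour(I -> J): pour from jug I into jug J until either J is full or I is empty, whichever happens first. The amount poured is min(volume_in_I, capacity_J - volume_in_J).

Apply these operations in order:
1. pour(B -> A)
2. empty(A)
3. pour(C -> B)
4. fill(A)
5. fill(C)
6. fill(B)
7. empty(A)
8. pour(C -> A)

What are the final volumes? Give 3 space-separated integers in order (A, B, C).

Step 1: pour(B -> A) -> (A=8 B=0 C=5)
Step 2: empty(A) -> (A=0 B=0 C=5)
Step 3: pour(C -> B) -> (A=0 B=5 C=0)
Step 4: fill(A) -> (A=8 B=5 C=0)
Step 5: fill(C) -> (A=8 B=5 C=10)
Step 6: fill(B) -> (A=8 B=9 C=10)
Step 7: empty(A) -> (A=0 B=9 C=10)
Step 8: pour(C -> A) -> (A=8 B=9 C=2)

Answer: 8 9 2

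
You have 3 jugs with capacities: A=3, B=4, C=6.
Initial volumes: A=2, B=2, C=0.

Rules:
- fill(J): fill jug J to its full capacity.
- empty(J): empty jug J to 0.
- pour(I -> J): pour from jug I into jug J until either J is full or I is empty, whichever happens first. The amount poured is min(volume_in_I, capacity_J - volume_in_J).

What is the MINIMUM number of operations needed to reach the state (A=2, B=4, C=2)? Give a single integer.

Answer: 2

Derivation:
BFS from (A=2, B=2, C=0). One shortest path:
  1. pour(B -> C) -> (A=2 B=0 C=2)
  2. fill(B) -> (A=2 B=4 C=2)
Reached target in 2 moves.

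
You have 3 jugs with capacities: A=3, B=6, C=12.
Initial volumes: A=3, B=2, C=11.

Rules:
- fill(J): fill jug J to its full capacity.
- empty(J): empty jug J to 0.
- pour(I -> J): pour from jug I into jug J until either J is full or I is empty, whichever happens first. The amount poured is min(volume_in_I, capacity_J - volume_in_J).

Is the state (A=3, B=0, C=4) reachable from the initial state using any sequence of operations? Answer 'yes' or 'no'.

BFS from (A=3, B=2, C=11):
  1. empty(A) -> (A=0 B=2 C=11)
  2. pour(C -> A) -> (A=3 B=2 C=8)
  3. pour(C -> B) -> (A=3 B=6 C=4)
  4. empty(B) -> (A=3 B=0 C=4)
Target reached → yes.

Answer: yes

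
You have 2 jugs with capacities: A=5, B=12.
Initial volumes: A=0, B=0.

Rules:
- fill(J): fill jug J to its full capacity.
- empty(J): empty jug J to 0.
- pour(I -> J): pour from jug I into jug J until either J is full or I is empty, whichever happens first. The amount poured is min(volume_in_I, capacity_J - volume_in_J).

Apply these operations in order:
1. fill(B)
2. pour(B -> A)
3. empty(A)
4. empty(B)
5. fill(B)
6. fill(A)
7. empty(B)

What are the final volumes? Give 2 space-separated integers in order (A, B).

Answer: 5 0

Derivation:
Step 1: fill(B) -> (A=0 B=12)
Step 2: pour(B -> A) -> (A=5 B=7)
Step 3: empty(A) -> (A=0 B=7)
Step 4: empty(B) -> (A=0 B=0)
Step 5: fill(B) -> (A=0 B=12)
Step 6: fill(A) -> (A=5 B=12)
Step 7: empty(B) -> (A=5 B=0)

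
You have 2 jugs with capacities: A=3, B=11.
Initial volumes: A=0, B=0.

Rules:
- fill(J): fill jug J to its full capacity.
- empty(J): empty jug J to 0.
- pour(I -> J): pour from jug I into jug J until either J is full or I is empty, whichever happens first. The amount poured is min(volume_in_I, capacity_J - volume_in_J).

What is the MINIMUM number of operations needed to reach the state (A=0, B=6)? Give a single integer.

Answer: 4

Derivation:
BFS from (A=0, B=0). One shortest path:
  1. fill(A) -> (A=3 B=0)
  2. pour(A -> B) -> (A=0 B=3)
  3. fill(A) -> (A=3 B=3)
  4. pour(A -> B) -> (A=0 B=6)
Reached target in 4 moves.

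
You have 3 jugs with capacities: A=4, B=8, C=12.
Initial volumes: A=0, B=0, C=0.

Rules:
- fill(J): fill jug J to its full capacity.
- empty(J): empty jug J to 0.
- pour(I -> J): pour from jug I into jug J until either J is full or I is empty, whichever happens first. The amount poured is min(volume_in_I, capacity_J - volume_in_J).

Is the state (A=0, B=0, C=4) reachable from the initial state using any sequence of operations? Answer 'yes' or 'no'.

BFS from (A=0, B=0, C=0):
  1. fill(A) -> (A=4 B=0 C=0)
  2. pour(A -> C) -> (A=0 B=0 C=4)
Target reached → yes.

Answer: yes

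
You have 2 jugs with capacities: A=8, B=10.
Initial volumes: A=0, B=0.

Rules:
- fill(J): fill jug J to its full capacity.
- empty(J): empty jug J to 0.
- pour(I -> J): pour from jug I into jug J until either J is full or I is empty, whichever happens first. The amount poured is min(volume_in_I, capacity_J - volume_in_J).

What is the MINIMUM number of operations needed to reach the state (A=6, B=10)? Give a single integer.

BFS from (A=0, B=0). One shortest path:
  1. fill(A) -> (A=8 B=0)
  2. pour(A -> B) -> (A=0 B=8)
  3. fill(A) -> (A=8 B=8)
  4. pour(A -> B) -> (A=6 B=10)
Reached target in 4 moves.

Answer: 4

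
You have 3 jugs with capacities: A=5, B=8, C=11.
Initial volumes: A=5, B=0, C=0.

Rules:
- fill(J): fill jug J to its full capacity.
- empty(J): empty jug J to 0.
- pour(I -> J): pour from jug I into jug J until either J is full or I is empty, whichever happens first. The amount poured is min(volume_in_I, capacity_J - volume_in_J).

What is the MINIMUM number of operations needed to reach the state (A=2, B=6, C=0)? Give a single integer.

BFS from (A=5, B=0, C=0). One shortest path:
  1. fill(C) -> (A=5 B=0 C=11)
  2. pour(A -> B) -> (A=0 B=5 C=11)
  3. pour(C -> A) -> (A=5 B=5 C=6)
  4. pour(A -> B) -> (A=2 B=8 C=6)
  5. empty(B) -> (A=2 B=0 C=6)
  6. pour(C -> B) -> (A=2 B=6 C=0)
Reached target in 6 moves.

Answer: 6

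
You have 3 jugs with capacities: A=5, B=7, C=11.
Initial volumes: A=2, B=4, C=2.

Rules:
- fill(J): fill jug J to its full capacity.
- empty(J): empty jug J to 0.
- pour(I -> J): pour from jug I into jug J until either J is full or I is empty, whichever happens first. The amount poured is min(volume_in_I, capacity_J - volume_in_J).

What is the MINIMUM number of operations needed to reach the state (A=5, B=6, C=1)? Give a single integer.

BFS from (A=2, B=4, C=2). One shortest path:
  1. fill(C) -> (A=2 B=4 C=11)
  2. pour(A -> B) -> (A=0 B=6 C=11)
  3. pour(C -> A) -> (A=5 B=6 C=6)
  4. empty(A) -> (A=0 B=6 C=6)
  5. pour(C -> A) -> (A=5 B=6 C=1)
Reached target in 5 moves.

Answer: 5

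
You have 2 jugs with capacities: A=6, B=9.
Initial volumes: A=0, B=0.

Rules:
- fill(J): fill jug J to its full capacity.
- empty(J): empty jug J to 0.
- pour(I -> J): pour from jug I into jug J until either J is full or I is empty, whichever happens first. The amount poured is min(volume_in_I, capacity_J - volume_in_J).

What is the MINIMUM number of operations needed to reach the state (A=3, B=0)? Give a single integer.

BFS from (A=0, B=0). One shortest path:
  1. fill(B) -> (A=0 B=9)
  2. pour(B -> A) -> (A=6 B=3)
  3. empty(A) -> (A=0 B=3)
  4. pour(B -> A) -> (A=3 B=0)
Reached target in 4 moves.

Answer: 4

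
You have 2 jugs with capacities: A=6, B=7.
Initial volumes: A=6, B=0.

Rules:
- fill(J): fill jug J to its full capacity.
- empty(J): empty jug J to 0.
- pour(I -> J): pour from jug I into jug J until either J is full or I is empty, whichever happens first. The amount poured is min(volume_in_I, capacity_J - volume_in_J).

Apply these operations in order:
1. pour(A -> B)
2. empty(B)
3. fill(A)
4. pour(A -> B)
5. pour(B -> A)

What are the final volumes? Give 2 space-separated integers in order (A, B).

Step 1: pour(A -> B) -> (A=0 B=6)
Step 2: empty(B) -> (A=0 B=0)
Step 3: fill(A) -> (A=6 B=0)
Step 4: pour(A -> B) -> (A=0 B=6)
Step 5: pour(B -> A) -> (A=6 B=0)

Answer: 6 0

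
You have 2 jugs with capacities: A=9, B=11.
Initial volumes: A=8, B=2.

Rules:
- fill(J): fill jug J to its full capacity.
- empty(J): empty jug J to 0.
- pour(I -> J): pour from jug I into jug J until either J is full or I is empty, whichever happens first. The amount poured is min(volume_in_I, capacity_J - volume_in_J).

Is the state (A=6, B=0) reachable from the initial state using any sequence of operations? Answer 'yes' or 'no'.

Answer: yes

Derivation:
BFS from (A=8, B=2):
  1. empty(B) -> (A=8 B=0)
  2. pour(A -> B) -> (A=0 B=8)
  3. fill(A) -> (A=9 B=8)
  4. pour(A -> B) -> (A=6 B=11)
  5. empty(B) -> (A=6 B=0)
Target reached → yes.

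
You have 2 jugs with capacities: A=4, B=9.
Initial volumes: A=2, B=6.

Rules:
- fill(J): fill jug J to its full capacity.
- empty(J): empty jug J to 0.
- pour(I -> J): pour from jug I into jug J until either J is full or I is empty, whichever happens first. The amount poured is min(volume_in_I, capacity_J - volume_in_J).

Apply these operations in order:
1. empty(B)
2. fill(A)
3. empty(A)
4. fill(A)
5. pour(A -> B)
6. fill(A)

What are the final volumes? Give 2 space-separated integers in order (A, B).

Answer: 4 4

Derivation:
Step 1: empty(B) -> (A=2 B=0)
Step 2: fill(A) -> (A=4 B=0)
Step 3: empty(A) -> (A=0 B=0)
Step 4: fill(A) -> (A=4 B=0)
Step 5: pour(A -> B) -> (A=0 B=4)
Step 6: fill(A) -> (A=4 B=4)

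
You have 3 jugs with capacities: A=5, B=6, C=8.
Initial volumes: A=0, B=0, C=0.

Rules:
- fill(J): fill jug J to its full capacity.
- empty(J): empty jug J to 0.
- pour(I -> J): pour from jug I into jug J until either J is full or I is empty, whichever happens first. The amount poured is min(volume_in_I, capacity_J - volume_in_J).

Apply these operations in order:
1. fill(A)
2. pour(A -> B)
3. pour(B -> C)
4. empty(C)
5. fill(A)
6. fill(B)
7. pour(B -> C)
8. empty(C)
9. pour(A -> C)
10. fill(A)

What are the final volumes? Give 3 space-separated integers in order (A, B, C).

Step 1: fill(A) -> (A=5 B=0 C=0)
Step 2: pour(A -> B) -> (A=0 B=5 C=0)
Step 3: pour(B -> C) -> (A=0 B=0 C=5)
Step 4: empty(C) -> (A=0 B=0 C=0)
Step 5: fill(A) -> (A=5 B=0 C=0)
Step 6: fill(B) -> (A=5 B=6 C=0)
Step 7: pour(B -> C) -> (A=5 B=0 C=6)
Step 8: empty(C) -> (A=5 B=0 C=0)
Step 9: pour(A -> C) -> (A=0 B=0 C=5)
Step 10: fill(A) -> (A=5 B=0 C=5)

Answer: 5 0 5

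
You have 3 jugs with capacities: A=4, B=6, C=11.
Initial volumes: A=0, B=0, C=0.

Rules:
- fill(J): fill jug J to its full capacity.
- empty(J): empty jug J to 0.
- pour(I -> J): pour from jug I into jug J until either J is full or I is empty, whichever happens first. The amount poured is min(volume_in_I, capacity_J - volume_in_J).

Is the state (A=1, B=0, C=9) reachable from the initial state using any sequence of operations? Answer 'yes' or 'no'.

Answer: yes

Derivation:
BFS from (A=0, B=0, C=0):
  1. fill(C) -> (A=0 B=0 C=11)
  2. pour(C -> A) -> (A=4 B=0 C=7)
  3. pour(C -> B) -> (A=4 B=6 C=1)
  4. empty(B) -> (A=4 B=0 C=1)
  5. pour(A -> B) -> (A=0 B=4 C=1)
  6. pour(C -> A) -> (A=1 B=4 C=0)
  7. fill(C) -> (A=1 B=4 C=11)
  8. pour(C -> B) -> (A=1 B=6 C=9)
  9. empty(B) -> (A=1 B=0 C=9)
Target reached → yes.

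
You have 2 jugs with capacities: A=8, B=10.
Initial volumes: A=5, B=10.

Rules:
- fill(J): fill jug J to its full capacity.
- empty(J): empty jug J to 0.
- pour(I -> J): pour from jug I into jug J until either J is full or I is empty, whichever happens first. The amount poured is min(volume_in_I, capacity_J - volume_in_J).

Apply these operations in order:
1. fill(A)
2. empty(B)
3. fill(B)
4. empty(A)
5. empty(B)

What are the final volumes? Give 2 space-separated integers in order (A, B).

Answer: 0 0

Derivation:
Step 1: fill(A) -> (A=8 B=10)
Step 2: empty(B) -> (A=8 B=0)
Step 3: fill(B) -> (A=8 B=10)
Step 4: empty(A) -> (A=0 B=10)
Step 5: empty(B) -> (A=0 B=0)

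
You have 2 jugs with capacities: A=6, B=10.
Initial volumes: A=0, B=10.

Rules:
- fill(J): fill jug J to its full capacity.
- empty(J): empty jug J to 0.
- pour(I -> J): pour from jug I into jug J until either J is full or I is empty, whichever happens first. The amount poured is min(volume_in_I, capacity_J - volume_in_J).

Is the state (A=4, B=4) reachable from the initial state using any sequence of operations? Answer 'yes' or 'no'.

BFS explored all 16 reachable states.
Reachable set includes: (0,0), (0,2), (0,4), (0,6), (0,8), (0,10), (2,0), (2,10), (4,0), (4,10), (6,0), (6,2) ...
Target (A=4, B=4) not in reachable set → no.

Answer: no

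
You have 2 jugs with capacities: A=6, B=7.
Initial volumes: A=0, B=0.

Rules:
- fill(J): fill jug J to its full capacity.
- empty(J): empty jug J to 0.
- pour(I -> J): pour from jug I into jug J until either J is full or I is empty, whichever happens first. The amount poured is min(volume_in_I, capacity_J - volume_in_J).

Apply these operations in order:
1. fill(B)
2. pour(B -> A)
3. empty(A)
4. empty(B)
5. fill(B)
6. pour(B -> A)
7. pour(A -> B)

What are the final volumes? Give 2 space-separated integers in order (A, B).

Answer: 0 7

Derivation:
Step 1: fill(B) -> (A=0 B=7)
Step 2: pour(B -> A) -> (A=6 B=1)
Step 3: empty(A) -> (A=0 B=1)
Step 4: empty(B) -> (A=0 B=0)
Step 5: fill(B) -> (A=0 B=7)
Step 6: pour(B -> A) -> (A=6 B=1)
Step 7: pour(A -> B) -> (A=0 B=7)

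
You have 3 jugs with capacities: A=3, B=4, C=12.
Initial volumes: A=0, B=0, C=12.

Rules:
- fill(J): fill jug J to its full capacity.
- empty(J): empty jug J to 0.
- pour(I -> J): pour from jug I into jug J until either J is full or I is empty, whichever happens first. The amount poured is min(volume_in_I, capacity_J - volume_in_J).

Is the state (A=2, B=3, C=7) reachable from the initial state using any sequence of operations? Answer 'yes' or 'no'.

BFS explored all 194 reachable states.
Reachable set includes: (0,0,0), (0,0,1), (0,0,2), (0,0,3), (0,0,4), (0,0,5), (0,0,6), (0,0,7), (0,0,8), (0,0,9), (0,0,10), (0,0,11) ...
Target (A=2, B=3, C=7) not in reachable set → no.

Answer: no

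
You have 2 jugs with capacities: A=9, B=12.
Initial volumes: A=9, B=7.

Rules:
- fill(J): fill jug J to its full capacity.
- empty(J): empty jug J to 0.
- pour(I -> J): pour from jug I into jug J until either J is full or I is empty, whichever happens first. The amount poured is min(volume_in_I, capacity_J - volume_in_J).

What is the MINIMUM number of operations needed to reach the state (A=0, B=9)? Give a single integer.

Answer: 2

Derivation:
BFS from (A=9, B=7). One shortest path:
  1. empty(B) -> (A=9 B=0)
  2. pour(A -> B) -> (A=0 B=9)
Reached target in 2 moves.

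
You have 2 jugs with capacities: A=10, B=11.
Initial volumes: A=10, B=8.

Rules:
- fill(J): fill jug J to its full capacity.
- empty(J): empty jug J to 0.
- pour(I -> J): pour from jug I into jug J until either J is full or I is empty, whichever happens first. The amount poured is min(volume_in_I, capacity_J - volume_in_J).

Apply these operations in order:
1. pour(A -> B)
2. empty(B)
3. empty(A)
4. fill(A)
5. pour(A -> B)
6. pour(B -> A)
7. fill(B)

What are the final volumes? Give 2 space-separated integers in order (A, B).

Answer: 10 11

Derivation:
Step 1: pour(A -> B) -> (A=7 B=11)
Step 2: empty(B) -> (A=7 B=0)
Step 3: empty(A) -> (A=0 B=0)
Step 4: fill(A) -> (A=10 B=0)
Step 5: pour(A -> B) -> (A=0 B=10)
Step 6: pour(B -> A) -> (A=10 B=0)
Step 7: fill(B) -> (A=10 B=11)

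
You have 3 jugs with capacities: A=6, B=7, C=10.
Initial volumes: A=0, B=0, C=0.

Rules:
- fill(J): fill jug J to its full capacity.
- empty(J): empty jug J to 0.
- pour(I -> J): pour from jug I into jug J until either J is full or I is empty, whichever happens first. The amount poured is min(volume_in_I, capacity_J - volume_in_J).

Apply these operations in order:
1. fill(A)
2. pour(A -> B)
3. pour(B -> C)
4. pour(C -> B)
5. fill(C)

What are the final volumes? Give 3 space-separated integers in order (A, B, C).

Step 1: fill(A) -> (A=6 B=0 C=0)
Step 2: pour(A -> B) -> (A=0 B=6 C=0)
Step 3: pour(B -> C) -> (A=0 B=0 C=6)
Step 4: pour(C -> B) -> (A=0 B=6 C=0)
Step 5: fill(C) -> (A=0 B=6 C=10)

Answer: 0 6 10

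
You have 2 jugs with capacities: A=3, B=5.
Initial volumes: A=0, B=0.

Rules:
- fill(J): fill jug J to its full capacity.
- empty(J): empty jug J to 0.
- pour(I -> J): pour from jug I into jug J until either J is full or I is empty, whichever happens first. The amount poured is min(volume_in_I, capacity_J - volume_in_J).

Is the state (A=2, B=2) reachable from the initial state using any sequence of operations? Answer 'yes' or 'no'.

Answer: no

Derivation:
BFS explored all 16 reachable states.
Reachable set includes: (0,0), (0,1), (0,2), (0,3), (0,4), (0,5), (1,0), (1,5), (2,0), (2,5), (3,0), (3,1) ...
Target (A=2, B=2) not in reachable set → no.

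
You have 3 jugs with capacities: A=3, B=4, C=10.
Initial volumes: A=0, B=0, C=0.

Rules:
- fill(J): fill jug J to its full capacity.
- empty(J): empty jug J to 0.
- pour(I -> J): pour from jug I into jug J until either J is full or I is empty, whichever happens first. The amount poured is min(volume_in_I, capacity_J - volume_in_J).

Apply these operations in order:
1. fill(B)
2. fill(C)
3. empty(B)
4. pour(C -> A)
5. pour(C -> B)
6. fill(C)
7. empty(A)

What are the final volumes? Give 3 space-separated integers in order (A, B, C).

Step 1: fill(B) -> (A=0 B=4 C=0)
Step 2: fill(C) -> (A=0 B=4 C=10)
Step 3: empty(B) -> (A=0 B=0 C=10)
Step 4: pour(C -> A) -> (A=3 B=0 C=7)
Step 5: pour(C -> B) -> (A=3 B=4 C=3)
Step 6: fill(C) -> (A=3 B=4 C=10)
Step 7: empty(A) -> (A=0 B=4 C=10)

Answer: 0 4 10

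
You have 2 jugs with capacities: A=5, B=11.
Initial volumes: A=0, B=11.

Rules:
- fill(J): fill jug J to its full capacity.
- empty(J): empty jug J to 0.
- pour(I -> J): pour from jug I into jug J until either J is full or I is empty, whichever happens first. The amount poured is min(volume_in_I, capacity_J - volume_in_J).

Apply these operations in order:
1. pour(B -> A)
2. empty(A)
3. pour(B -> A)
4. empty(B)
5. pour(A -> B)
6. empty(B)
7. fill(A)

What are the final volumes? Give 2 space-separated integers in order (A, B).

Step 1: pour(B -> A) -> (A=5 B=6)
Step 2: empty(A) -> (A=0 B=6)
Step 3: pour(B -> A) -> (A=5 B=1)
Step 4: empty(B) -> (A=5 B=0)
Step 5: pour(A -> B) -> (A=0 B=5)
Step 6: empty(B) -> (A=0 B=0)
Step 7: fill(A) -> (A=5 B=0)

Answer: 5 0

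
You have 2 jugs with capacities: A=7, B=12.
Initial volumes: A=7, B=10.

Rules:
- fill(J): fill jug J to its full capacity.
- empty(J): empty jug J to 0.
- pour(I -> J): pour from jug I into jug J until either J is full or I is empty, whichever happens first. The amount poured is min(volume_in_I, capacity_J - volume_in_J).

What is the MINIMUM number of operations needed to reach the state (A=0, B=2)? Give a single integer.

Answer: 6

Derivation:
BFS from (A=7, B=10). One shortest path:
  1. empty(B) -> (A=7 B=0)
  2. pour(A -> B) -> (A=0 B=7)
  3. fill(A) -> (A=7 B=7)
  4. pour(A -> B) -> (A=2 B=12)
  5. empty(B) -> (A=2 B=0)
  6. pour(A -> B) -> (A=0 B=2)
Reached target in 6 moves.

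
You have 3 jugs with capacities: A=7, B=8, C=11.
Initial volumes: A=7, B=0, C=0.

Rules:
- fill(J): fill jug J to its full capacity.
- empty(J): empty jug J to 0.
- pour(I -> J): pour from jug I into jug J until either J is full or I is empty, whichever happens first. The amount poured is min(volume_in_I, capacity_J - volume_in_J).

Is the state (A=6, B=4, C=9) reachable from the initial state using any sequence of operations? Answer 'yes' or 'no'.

Answer: no

Derivation:
BFS explored all 444 reachable states.
Reachable set includes: (0,0,0), (0,0,1), (0,0,2), (0,0,3), (0,0,4), (0,0,5), (0,0,6), (0,0,7), (0,0,8), (0,0,9), (0,0,10), (0,0,11) ...
Target (A=6, B=4, C=9) not in reachable set → no.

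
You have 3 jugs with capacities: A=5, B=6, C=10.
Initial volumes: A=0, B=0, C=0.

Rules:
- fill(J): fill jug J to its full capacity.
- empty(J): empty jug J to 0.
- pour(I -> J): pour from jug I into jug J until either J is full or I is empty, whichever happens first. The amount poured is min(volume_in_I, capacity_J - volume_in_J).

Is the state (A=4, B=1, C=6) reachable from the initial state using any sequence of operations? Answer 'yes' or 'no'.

BFS explored all 282 reachable states.
Reachable set includes: (0,0,0), (0,0,1), (0,0,2), (0,0,3), (0,0,4), (0,0,5), (0,0,6), (0,0,7), (0,0,8), (0,0,9), (0,0,10), (0,1,0) ...
Target (A=4, B=1, C=6) not in reachable set → no.

Answer: no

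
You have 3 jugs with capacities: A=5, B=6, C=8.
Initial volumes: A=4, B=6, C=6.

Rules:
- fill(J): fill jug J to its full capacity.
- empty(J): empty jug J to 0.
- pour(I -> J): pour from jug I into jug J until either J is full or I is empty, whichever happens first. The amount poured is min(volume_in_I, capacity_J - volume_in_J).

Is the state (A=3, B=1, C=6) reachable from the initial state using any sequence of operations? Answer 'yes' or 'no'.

Answer: no

Derivation:
BFS explored all 238 reachable states.
Reachable set includes: (0,0,0), (0,0,1), (0,0,2), (0,0,3), (0,0,4), (0,0,5), (0,0,6), (0,0,7), (0,0,8), (0,1,0), (0,1,1), (0,1,2) ...
Target (A=3, B=1, C=6) not in reachable set → no.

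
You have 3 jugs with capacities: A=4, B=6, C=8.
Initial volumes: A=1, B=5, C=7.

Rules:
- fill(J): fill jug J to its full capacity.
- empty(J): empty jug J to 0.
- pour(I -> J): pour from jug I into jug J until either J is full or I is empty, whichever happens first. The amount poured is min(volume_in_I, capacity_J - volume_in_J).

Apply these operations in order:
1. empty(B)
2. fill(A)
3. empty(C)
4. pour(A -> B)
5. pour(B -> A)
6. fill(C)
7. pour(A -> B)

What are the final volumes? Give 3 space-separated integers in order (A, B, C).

Step 1: empty(B) -> (A=1 B=0 C=7)
Step 2: fill(A) -> (A=4 B=0 C=7)
Step 3: empty(C) -> (A=4 B=0 C=0)
Step 4: pour(A -> B) -> (A=0 B=4 C=0)
Step 5: pour(B -> A) -> (A=4 B=0 C=0)
Step 6: fill(C) -> (A=4 B=0 C=8)
Step 7: pour(A -> B) -> (A=0 B=4 C=8)

Answer: 0 4 8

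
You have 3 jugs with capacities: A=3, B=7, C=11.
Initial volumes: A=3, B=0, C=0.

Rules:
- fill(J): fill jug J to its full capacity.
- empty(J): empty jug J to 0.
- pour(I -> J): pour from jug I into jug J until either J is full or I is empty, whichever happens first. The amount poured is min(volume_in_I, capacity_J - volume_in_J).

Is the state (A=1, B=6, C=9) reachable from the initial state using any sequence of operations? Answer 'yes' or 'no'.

Answer: no

Derivation:
BFS explored all 264 reachable states.
Reachable set includes: (0,0,0), (0,0,1), (0,0,2), (0,0,3), (0,0,4), (0,0,5), (0,0,6), (0,0,7), (0,0,8), (0,0,9), (0,0,10), (0,0,11) ...
Target (A=1, B=6, C=9) not in reachable set → no.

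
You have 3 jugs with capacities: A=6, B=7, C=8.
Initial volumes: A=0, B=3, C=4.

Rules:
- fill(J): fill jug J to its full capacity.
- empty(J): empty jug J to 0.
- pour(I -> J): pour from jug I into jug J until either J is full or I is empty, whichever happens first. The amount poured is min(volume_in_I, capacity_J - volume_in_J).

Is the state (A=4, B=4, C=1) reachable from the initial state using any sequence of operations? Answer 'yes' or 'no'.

BFS explored all 294 reachable states.
Reachable set includes: (0,0,0), (0,0,1), (0,0,2), (0,0,3), (0,0,4), (0,0,5), (0,0,6), (0,0,7), (0,0,8), (0,1,0), (0,1,1), (0,1,2) ...
Target (A=4, B=4, C=1) not in reachable set → no.

Answer: no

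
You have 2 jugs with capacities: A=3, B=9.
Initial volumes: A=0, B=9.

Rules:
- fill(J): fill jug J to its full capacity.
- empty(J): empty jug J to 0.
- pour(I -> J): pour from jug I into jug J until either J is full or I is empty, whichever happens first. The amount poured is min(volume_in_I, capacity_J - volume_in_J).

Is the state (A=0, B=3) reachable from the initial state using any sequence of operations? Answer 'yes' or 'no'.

Answer: yes

Derivation:
BFS from (A=0, B=9):
  1. fill(A) -> (A=3 B=9)
  2. empty(B) -> (A=3 B=0)
  3. pour(A -> B) -> (A=0 B=3)
Target reached → yes.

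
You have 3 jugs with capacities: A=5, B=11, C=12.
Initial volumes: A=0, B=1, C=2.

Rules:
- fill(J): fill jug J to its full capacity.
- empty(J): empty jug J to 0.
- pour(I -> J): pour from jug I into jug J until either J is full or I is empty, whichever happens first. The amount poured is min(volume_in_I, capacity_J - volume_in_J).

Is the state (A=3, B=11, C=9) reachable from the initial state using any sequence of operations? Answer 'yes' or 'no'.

Answer: yes

Derivation:
BFS from (A=0, B=1, C=2):
  1. fill(B) -> (A=0 B=11 C=2)
  2. pour(B -> A) -> (A=5 B=6 C=2)
  3. pour(C -> B) -> (A=5 B=8 C=0)
  4. pour(A -> C) -> (A=0 B=8 C=5)
  5. fill(A) -> (A=5 B=8 C=5)
  6. pour(A -> C) -> (A=0 B=8 C=10)
  7. fill(A) -> (A=5 B=8 C=10)
  8. pour(A -> C) -> (A=3 B=8 C=12)
  9. pour(C -> B) -> (A=3 B=11 C=9)
Target reached → yes.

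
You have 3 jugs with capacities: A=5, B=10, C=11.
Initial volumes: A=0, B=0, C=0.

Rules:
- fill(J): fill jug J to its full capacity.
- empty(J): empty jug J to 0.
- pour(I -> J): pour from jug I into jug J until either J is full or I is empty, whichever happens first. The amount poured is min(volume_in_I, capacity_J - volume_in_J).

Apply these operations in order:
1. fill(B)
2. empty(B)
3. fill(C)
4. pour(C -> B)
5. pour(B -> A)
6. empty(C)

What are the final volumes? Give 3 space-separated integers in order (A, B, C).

Answer: 5 5 0

Derivation:
Step 1: fill(B) -> (A=0 B=10 C=0)
Step 2: empty(B) -> (A=0 B=0 C=0)
Step 3: fill(C) -> (A=0 B=0 C=11)
Step 4: pour(C -> B) -> (A=0 B=10 C=1)
Step 5: pour(B -> A) -> (A=5 B=5 C=1)
Step 6: empty(C) -> (A=5 B=5 C=0)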